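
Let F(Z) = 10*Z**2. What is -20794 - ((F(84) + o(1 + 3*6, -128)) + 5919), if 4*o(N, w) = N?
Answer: -389111/4 ≈ -97278.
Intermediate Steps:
o(N, w) = N/4
-20794 - ((F(84) + o(1 + 3*6, -128)) + 5919) = -20794 - ((10*84**2 + (1 + 3*6)/4) + 5919) = -20794 - ((10*7056 + (1 + 18)/4) + 5919) = -20794 - ((70560 + (1/4)*19) + 5919) = -20794 - ((70560 + 19/4) + 5919) = -20794 - (282259/4 + 5919) = -20794 - 1*305935/4 = -20794 - 305935/4 = -389111/4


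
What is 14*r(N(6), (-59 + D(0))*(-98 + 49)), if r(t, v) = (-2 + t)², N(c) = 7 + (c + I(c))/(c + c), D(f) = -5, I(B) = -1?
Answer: 29575/72 ≈ 410.76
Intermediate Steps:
N(c) = 7 + (-1 + c)/(2*c) (N(c) = 7 + (c - 1)/(c + c) = 7 + (-1 + c)/((2*c)) = 7 + (-1 + c)*(1/(2*c)) = 7 + (-1 + c)/(2*c))
14*r(N(6), (-59 + D(0))*(-98 + 49)) = 14*(-2 + (½)*(-1 + 15*6)/6)² = 14*(-2 + (½)*(⅙)*(-1 + 90))² = 14*(-2 + (½)*(⅙)*89)² = 14*(-2 + 89/12)² = 14*(65/12)² = 14*(4225/144) = 29575/72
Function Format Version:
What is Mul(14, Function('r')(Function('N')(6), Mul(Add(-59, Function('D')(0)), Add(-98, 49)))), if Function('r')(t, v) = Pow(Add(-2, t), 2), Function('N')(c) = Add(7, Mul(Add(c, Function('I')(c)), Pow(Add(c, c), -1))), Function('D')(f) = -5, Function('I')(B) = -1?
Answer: Rational(29575, 72) ≈ 410.76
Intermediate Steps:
Function('N')(c) = Add(7, Mul(Rational(1, 2), Pow(c, -1), Add(-1, c))) (Function('N')(c) = Add(7, Mul(Add(c, -1), Pow(Add(c, c), -1))) = Add(7, Mul(Add(-1, c), Pow(Mul(2, c), -1))) = Add(7, Mul(Add(-1, c), Mul(Rational(1, 2), Pow(c, -1)))) = Add(7, Mul(Rational(1, 2), Pow(c, -1), Add(-1, c))))
Mul(14, Function('r')(Function('N')(6), Mul(Add(-59, Function('D')(0)), Add(-98, 49)))) = Mul(14, Pow(Add(-2, Mul(Rational(1, 2), Pow(6, -1), Add(-1, Mul(15, 6)))), 2)) = Mul(14, Pow(Add(-2, Mul(Rational(1, 2), Rational(1, 6), Add(-1, 90))), 2)) = Mul(14, Pow(Add(-2, Mul(Rational(1, 2), Rational(1, 6), 89)), 2)) = Mul(14, Pow(Add(-2, Rational(89, 12)), 2)) = Mul(14, Pow(Rational(65, 12), 2)) = Mul(14, Rational(4225, 144)) = Rational(29575, 72)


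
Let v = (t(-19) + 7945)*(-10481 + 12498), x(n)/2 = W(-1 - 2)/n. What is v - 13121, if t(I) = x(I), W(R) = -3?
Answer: 304239038/19 ≈ 1.6013e+7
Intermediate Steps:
x(n) = -6/n (x(n) = 2*(-3/n) = -6/n)
t(I) = -6/I
v = 304488337/19 (v = (-6/(-19) + 7945)*(-10481 + 12498) = (-6*(-1/19) + 7945)*2017 = (6/19 + 7945)*2017 = (150961/19)*2017 = 304488337/19 ≈ 1.6026e+7)
v - 13121 = 304488337/19 - 13121 = 304239038/19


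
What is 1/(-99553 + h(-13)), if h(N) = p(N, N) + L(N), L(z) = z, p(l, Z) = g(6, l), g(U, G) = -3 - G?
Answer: -1/99556 ≈ -1.0045e-5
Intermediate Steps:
p(l, Z) = -3 - l
h(N) = -3 (h(N) = (-3 - N) + N = -3)
1/(-99553 + h(-13)) = 1/(-99553 - 3) = 1/(-99556) = -1/99556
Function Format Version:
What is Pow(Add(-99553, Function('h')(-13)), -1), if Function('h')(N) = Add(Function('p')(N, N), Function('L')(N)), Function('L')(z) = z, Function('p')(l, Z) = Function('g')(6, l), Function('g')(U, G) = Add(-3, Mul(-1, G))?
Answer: Rational(-1, 99556) ≈ -1.0045e-5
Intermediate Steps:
Function('p')(l, Z) = Add(-3, Mul(-1, l))
Function('h')(N) = -3 (Function('h')(N) = Add(Add(-3, Mul(-1, N)), N) = -3)
Pow(Add(-99553, Function('h')(-13)), -1) = Pow(Add(-99553, -3), -1) = Pow(-99556, -1) = Rational(-1, 99556)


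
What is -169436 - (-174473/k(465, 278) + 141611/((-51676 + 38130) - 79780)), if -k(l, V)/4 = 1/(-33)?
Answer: 237042023717/186652 ≈ 1.2700e+6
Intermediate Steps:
k(l, V) = 4/33 (k(l, V) = -4/(-33) = -4*(-1/33) = 4/33)
-169436 - (-174473/k(465, 278) + 141611/((-51676 + 38130) - 79780)) = -169436 - (-174473/4/33 + 141611/((-51676 + 38130) - 79780)) = -169436 - (-174473*33/4 + 141611/(-13546 - 79780)) = -169436 - (-5757609/4 + 141611/(-93326)) = -169436 - (-5757609/4 + 141611*(-1/93326)) = -169436 - (-5757609/4 - 141611/93326) = -169436 - 1*(-268667591989/186652) = -169436 + 268667591989/186652 = 237042023717/186652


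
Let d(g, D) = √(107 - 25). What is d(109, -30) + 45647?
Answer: 45647 + √82 ≈ 45656.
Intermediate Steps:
d(g, D) = √82
d(109, -30) + 45647 = √82 + 45647 = 45647 + √82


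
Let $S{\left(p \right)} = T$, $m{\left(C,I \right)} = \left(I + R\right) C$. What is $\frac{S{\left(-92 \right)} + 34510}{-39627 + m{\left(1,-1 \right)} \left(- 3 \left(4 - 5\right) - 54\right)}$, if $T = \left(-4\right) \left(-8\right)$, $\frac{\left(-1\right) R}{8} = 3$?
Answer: $- \frac{5757}{6392} \approx -0.90066$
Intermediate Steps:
$R = -24$ ($R = \left(-8\right) 3 = -24$)
$m{\left(C,I \right)} = C \left(-24 + I\right)$ ($m{\left(C,I \right)} = \left(I - 24\right) C = \left(-24 + I\right) C = C \left(-24 + I\right)$)
$T = 32$
$S{\left(p \right)} = 32$
$\frac{S{\left(-92 \right)} + 34510}{-39627 + m{\left(1,-1 \right)} \left(- 3 \left(4 - 5\right) - 54\right)} = \frac{32 + 34510}{-39627 + 1 \left(-24 - 1\right) \left(- 3 \left(4 - 5\right) - 54\right)} = \frac{34542}{-39627 + 1 \left(-25\right) \left(\left(-3\right) \left(-1\right) - 54\right)} = \frac{34542}{-39627 - 25 \left(3 - 54\right)} = \frac{34542}{-39627 - -1275} = \frac{34542}{-39627 + 1275} = \frac{34542}{-38352} = 34542 \left(- \frac{1}{38352}\right) = - \frac{5757}{6392}$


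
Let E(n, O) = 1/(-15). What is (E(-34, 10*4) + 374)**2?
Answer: 31460881/225 ≈ 1.3983e+5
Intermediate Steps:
E(n, O) = -1/15
(E(-34, 10*4) + 374)**2 = (-1/15 + 374)**2 = (5609/15)**2 = 31460881/225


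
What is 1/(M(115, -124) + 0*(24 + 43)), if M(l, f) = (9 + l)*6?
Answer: 1/744 ≈ 0.0013441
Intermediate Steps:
M(l, f) = 54 + 6*l
1/(M(115, -124) + 0*(24 + 43)) = 1/((54 + 6*115) + 0*(24 + 43)) = 1/((54 + 690) + 0*67) = 1/(744 + 0) = 1/744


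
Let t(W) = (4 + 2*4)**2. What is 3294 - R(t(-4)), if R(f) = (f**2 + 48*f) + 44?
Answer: -24398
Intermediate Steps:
t(W) = 144 (t(W) = (4 + 8)**2 = 12**2 = 144)
R(f) = 44 + f**2 + 48*f
3294 - R(t(-4)) = 3294 - (44 + 144**2 + 48*144) = 3294 - (44 + 20736 + 6912) = 3294 - 1*27692 = 3294 - 27692 = -24398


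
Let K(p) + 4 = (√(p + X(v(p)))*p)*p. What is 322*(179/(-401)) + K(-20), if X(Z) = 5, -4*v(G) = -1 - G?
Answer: -59242/401 + 400*I*√15 ≈ -147.74 + 1549.2*I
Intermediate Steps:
v(G) = ¼ + G/4 (v(G) = -(-1 - G)/4 = ¼ + G/4)
K(p) = -4 + p²*√(5 + p) (K(p) = -4 + (√(p + 5)*p)*p = -4 + (√(5 + p)*p)*p = -4 + (p*√(5 + p))*p = -4 + p²*√(5 + p))
322*(179/(-401)) + K(-20) = 322*(179/(-401)) + (-4 + (-20)²*√(5 - 20)) = 322*(179*(-1/401)) + (-4 + 400*√(-15)) = 322*(-179/401) + (-4 + 400*(I*√15)) = -57638/401 + (-4 + 400*I*√15) = -59242/401 + 400*I*√15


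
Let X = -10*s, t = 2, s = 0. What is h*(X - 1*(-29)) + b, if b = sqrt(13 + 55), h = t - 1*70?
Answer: -1972 + 2*sqrt(17) ≈ -1963.8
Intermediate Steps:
X = 0 (X = -10*0 = 0)
h = -68 (h = 2 - 1*70 = 2 - 70 = -68)
b = 2*sqrt(17) (b = sqrt(68) = 2*sqrt(17) ≈ 8.2462)
h*(X - 1*(-29)) + b = -68*(0 - 1*(-29)) + 2*sqrt(17) = -68*(0 + 29) + 2*sqrt(17) = -68*29 + 2*sqrt(17) = -1972 + 2*sqrt(17)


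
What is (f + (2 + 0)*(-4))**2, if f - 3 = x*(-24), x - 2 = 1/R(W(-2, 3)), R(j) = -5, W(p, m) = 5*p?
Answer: 58081/25 ≈ 2323.2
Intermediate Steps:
x = 9/5 (x = 2 + 1/(-5) = 2 - 1/5 = 9/5 ≈ 1.8000)
f = -201/5 (f = 3 + (9/5)*(-24) = 3 - 216/5 = -201/5 ≈ -40.200)
(f + (2 + 0)*(-4))**2 = (-201/5 + (2 + 0)*(-4))**2 = (-201/5 + 2*(-4))**2 = (-201/5 - 8)**2 = (-241/5)**2 = 58081/25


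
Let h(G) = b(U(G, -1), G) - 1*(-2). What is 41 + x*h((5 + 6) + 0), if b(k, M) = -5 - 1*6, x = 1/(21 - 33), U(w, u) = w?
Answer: 167/4 ≈ 41.750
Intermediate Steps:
x = -1/12 (x = 1/(-12) = -1/12 ≈ -0.083333)
b(k, M) = -11 (b(k, M) = -5 - 6 = -11)
h(G) = -9 (h(G) = -11 - 1*(-2) = -11 + 2 = -9)
41 + x*h((5 + 6) + 0) = 41 - 1/12*(-9) = 41 + 3/4 = 167/4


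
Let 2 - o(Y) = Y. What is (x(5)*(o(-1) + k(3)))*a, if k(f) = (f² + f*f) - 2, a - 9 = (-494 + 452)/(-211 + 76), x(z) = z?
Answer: 7961/9 ≈ 884.56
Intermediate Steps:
a = 419/45 (a = 9 + (-494 + 452)/(-211 + 76) = 9 - 42/(-135) = 9 - 42*(-1/135) = 9 + 14/45 = 419/45 ≈ 9.3111)
k(f) = -2 + 2*f² (k(f) = (f² + f²) - 2 = 2*f² - 2 = -2 + 2*f²)
o(Y) = 2 - Y
(x(5)*(o(-1) + k(3)))*a = (5*((2 - 1*(-1)) + (-2 + 2*3²)))*(419/45) = (5*((2 + 1) + (-2 + 2*9)))*(419/45) = (5*(3 + (-2 + 18)))*(419/45) = (5*(3 + 16))*(419/45) = (5*19)*(419/45) = 95*(419/45) = 7961/9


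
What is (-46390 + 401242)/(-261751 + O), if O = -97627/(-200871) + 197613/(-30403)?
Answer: -2167109911625076/1598571288801005 ≈ -1.3557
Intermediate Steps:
O = -36726567242/6107081013 (O = -97627*(-1/200871) + 197613*(-1/30403) = 97627/200871 - 197613/30403 = -36726567242/6107081013 ≈ -6.0138)
(-46390 + 401242)/(-261751 + O) = (-46390 + 401242)/(-261751 - 36726567242/6107081013) = 354852/(-1598571288801005/6107081013) = 354852*(-6107081013/1598571288801005) = -2167109911625076/1598571288801005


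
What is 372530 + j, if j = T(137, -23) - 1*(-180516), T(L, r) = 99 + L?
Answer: 553282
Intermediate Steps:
j = 180752 (j = (99 + 137) - 1*(-180516) = 236 + 180516 = 180752)
372530 + j = 372530 + 180752 = 553282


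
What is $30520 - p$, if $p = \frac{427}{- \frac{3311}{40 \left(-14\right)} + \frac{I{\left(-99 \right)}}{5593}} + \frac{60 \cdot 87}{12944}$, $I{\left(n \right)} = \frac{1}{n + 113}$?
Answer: $\frac{1824581789059385}{59925746268} \approx 30447.0$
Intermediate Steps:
$I{\left(n \right)} = \frac{1}{113 + n}$
$p = \frac{4351987039975}{59925746268}$ ($p = \frac{427}{- \frac{3311}{40 \left(-14\right)} + \frac{1}{\left(113 - 99\right) 5593}} + \frac{60 \cdot 87}{12944} = \frac{427}{- \frac{3311}{-560} + \frac{1}{14} \cdot \frac{1}{5593}} + 5220 \cdot \frac{1}{12944} = \frac{427}{\left(-3311\right) \left(- \frac{1}{560}\right) + \frac{1}{14} \cdot \frac{1}{5593}} + \frac{1305}{3236} = \frac{427}{\frac{473}{80} + \frac{1}{78302}} + \frac{1305}{3236} = \frac{427}{\frac{18518463}{3132080}} + \frac{1305}{3236} = 427 \cdot \frac{3132080}{18518463} + \frac{1305}{3236} = \frac{1337398160}{18518463} + \frac{1305}{3236} = \frac{4351987039975}{59925746268} \approx 72.623$)
$30520 - p = 30520 - \frac{4351987039975}{59925746268} = \frac{1824581789059385}{59925746268}$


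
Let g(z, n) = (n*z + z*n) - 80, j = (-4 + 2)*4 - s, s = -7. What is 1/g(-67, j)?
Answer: 1/54 ≈ 0.018519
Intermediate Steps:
j = -1 (j = (-4 + 2)*4 - 1*(-7) = -2*4 + 7 = -8 + 7 = -1)
g(z, n) = -80 + 2*n*z (g(z, n) = (n*z + n*z) - 80 = 2*n*z - 80 = -80 + 2*n*z)
1/g(-67, j) = 1/(-80 + 2*(-1)*(-67)) = 1/(-80 + 134) = 1/54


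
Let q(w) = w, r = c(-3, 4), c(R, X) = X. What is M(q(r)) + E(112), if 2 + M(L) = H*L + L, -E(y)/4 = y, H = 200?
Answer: 354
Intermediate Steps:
E(y) = -4*y
r = 4
M(L) = -2 + 201*L (M(L) = -2 + (200*L + L) = -2 + 201*L)
M(q(r)) + E(112) = (-2 + 201*4) - 4*112 = (-2 + 804) - 448 = 802 - 448 = 354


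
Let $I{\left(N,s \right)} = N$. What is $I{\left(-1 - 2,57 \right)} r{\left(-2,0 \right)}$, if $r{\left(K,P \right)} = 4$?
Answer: $-12$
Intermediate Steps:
$I{\left(-1 - 2,57 \right)} r{\left(-2,0 \right)} = \left(-1 - 2\right) 4 = \left(-3\right) 4 = -12$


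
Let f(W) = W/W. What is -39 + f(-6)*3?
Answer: -36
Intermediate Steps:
f(W) = 1
-39 + f(-6)*3 = -39 + 1*3 = -39 + 3 = -36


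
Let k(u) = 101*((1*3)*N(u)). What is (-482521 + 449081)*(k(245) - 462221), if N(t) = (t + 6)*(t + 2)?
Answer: -612716772800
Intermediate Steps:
N(t) = (2 + t)*(6 + t) (N(t) = (6 + t)*(2 + t) = (2 + t)*(6 + t))
k(u) = 3636 + 303*u**2 + 2424*u (k(u) = 101*((1*3)*(12 + u**2 + 8*u)) = 101*(3*(12 + u**2 + 8*u)) = 101*(36 + 3*u**2 + 24*u) = 3636 + 303*u**2 + 2424*u)
(-482521 + 449081)*(k(245) - 462221) = (-482521 + 449081)*((3636 + 303*245**2 + 2424*245) - 462221) = -33440*((3636 + 303*60025 + 593880) - 462221) = -33440*((3636 + 18187575 + 593880) - 462221) = -33440*(18785091 - 462221) = -33440*18322870 = -612716772800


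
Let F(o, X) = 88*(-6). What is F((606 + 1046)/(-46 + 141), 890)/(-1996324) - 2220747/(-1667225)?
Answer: 100777518837/75643665475 ≈ 1.3323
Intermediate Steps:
F(o, X) = -528
F((606 + 1046)/(-46 + 141), 890)/(-1996324) - 2220747/(-1667225) = -528/(-1996324) - 2220747/(-1667225) = -528*(-1/1996324) - 2220747*(-1/1667225) = 12/45371 + 2220747/1667225 = 100777518837/75643665475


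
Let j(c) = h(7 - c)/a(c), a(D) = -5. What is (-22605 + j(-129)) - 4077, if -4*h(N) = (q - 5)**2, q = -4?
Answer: -533559/20 ≈ -26678.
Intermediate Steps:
h(N) = -81/4 (h(N) = -(-4 - 5)**2/4 = -1/4*(-9)**2 = -1/4*81 = -81/4)
j(c) = 81/20 (j(c) = -81/4/(-5) = -81/4*(-1/5) = 81/20)
(-22605 + j(-129)) - 4077 = (-22605 + 81/20) - 4077 = -452019/20 - 4077 = -533559/20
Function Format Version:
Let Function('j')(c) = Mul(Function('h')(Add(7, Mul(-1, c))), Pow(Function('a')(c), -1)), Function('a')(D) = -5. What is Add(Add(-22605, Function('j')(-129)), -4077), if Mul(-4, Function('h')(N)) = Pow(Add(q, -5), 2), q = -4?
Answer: Rational(-533559, 20) ≈ -26678.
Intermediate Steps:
Function('h')(N) = Rational(-81, 4) (Function('h')(N) = Mul(Rational(-1, 4), Pow(Add(-4, -5), 2)) = Mul(Rational(-1, 4), Pow(-9, 2)) = Mul(Rational(-1, 4), 81) = Rational(-81, 4))
Function('j')(c) = Rational(81, 20) (Function('j')(c) = Mul(Rational(-81, 4), Pow(-5, -1)) = Mul(Rational(-81, 4), Rational(-1, 5)) = Rational(81, 20))
Add(Add(-22605, Function('j')(-129)), -4077) = Add(Add(-22605, Rational(81, 20)), -4077) = Add(Rational(-452019, 20), -4077) = Rational(-533559, 20)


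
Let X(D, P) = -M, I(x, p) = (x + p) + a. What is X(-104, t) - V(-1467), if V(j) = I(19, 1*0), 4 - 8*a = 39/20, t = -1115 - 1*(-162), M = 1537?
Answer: -249001/160 ≈ -1556.3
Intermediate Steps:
t = -953 (t = -1115 + 162 = -953)
a = 41/160 (a = ½ - 39/(8*20) = ½ - ⅛*39/20 = ½ - 39/160 = 41/160 ≈ 0.25625)
I(x, p) = 41/160 + p + x (I(x, p) = (x + p) + 41/160 = (p + x) + 41/160 = 41/160 + p + x)
V(j) = 3081/160 (V(j) = 41/160 + 1*0 + 19 = 41/160 + 0 + 19 = 3081/160)
X(D, P) = -1537 (X(D, P) = -1*1537 = -1537)
X(-104, t) - V(-1467) = -1537 - 1*3081/160 = -1537 - 3081/160 = -249001/160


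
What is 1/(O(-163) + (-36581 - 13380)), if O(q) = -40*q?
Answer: -1/43441 ≈ -2.3020e-5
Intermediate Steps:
1/(O(-163) + (-36581 - 13380)) = 1/(-40*(-163) + (-36581 - 13380)) = 1/(6520 - 49961) = 1/(-43441) = -1/43441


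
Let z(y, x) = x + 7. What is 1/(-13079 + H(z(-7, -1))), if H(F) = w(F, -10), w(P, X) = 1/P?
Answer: -6/78473 ≈ -7.6459e-5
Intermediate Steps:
z(y, x) = 7 + x
H(F) = 1/F
1/(-13079 + H(z(-7, -1))) = 1/(-13079 + 1/(7 - 1)) = 1/(-13079 + 1/6) = 1/(-13079 + ⅙) = 1/(-78473/6) = -6/78473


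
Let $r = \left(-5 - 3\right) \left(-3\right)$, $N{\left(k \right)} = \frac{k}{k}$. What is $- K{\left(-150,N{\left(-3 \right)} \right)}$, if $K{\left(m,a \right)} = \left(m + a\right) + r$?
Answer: $125$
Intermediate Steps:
$N{\left(k \right)} = 1$
$r = 24$ ($r = \left(-8\right) \left(-3\right) = 24$)
$K{\left(m,a \right)} = 24 + a + m$ ($K{\left(m,a \right)} = \left(m + a\right) + 24 = \left(a + m\right) + 24 = 24 + a + m$)
$- K{\left(-150,N{\left(-3 \right)} \right)} = - (24 + 1 - 150) = \left(-1\right) \left(-125\right) = 125$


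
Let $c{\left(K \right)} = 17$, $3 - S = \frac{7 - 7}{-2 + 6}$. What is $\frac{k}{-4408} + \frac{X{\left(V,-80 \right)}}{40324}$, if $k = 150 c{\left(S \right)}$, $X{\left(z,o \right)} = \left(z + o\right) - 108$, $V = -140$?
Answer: $- \frac{13034003}{22218524} \approx -0.58663$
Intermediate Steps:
$S = 3$ ($S = 3 - \frac{7 - 7}{-2 + 6} = 3 - \frac{0}{4} = 3 - 0 \cdot \frac{1}{4} = 3 - 0 = 3 + 0 = 3$)
$X{\left(z,o \right)} = -108 + o + z$ ($X{\left(z,o \right)} = \left(o + z\right) - 108 = -108 + o + z$)
$k = 2550$ ($k = 150 \cdot 17 = 2550$)
$\frac{k}{-4408} + \frac{X{\left(V,-80 \right)}}{40324} = \frac{2550}{-4408} + \frac{-108 - 80 - 140}{40324} = 2550 \left(- \frac{1}{4408}\right) - \frac{82}{10081} = - \frac{1275}{2204} - \frac{82}{10081} = - \frac{13034003}{22218524}$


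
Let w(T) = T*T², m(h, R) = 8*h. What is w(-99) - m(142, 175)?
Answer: -971435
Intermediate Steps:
w(T) = T³
w(-99) - m(142, 175) = (-99)³ - 8*142 = -970299 - 1*1136 = -970299 - 1136 = -971435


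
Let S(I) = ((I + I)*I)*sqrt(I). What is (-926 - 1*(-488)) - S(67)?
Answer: -438 - 8978*sqrt(67) ≈ -73926.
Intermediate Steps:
S(I) = 2*I**(5/2) (S(I) = ((2*I)*I)*sqrt(I) = (2*I**2)*sqrt(I) = 2*I**(5/2))
(-926 - 1*(-488)) - S(67) = (-926 - 1*(-488)) - 2*67**(5/2) = (-926 + 488) - 2*4489*sqrt(67) = -438 - 8978*sqrt(67)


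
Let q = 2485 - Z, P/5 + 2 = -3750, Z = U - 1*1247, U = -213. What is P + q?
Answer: -14815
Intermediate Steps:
Z = -1460 (Z = -213 - 1*1247 = -213 - 1247 = -1460)
P = -18760 (P = -10 + 5*(-3750) = -10 - 18750 = -18760)
q = 3945 (q = 2485 - 1*(-1460) = 2485 + 1460 = 3945)
P + q = -18760 + 3945 = -14815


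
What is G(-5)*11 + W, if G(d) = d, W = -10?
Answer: -65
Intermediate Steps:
G(-5)*11 + W = -5*11 - 10 = -55 - 10 = -65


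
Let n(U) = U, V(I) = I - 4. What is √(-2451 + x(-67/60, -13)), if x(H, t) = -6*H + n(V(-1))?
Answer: I*√244930/10 ≈ 49.49*I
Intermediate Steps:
V(I) = -4 + I
x(H, t) = -5 - 6*H (x(H, t) = -6*H + (-4 - 1) = -6*H - 5 = -5 - 6*H)
√(-2451 + x(-67/60, -13)) = √(-2451 + (-5 - (-402)/60)) = √(-2451 + (-5 - 6*(-67/60))) = √(-2451 + (-5 + 67/10)) = √(-2451 + 17/10) = √(-24493/10) = I*√244930/10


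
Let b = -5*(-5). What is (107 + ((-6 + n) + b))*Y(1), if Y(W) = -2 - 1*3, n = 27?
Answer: -765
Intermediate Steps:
b = 25
Y(W) = -5 (Y(W) = -2 - 3 = -5)
(107 + ((-6 + n) + b))*Y(1) = (107 + ((-6 + 27) + 25))*(-5) = (107 + (21 + 25))*(-5) = (107 + 46)*(-5) = 153*(-5) = -765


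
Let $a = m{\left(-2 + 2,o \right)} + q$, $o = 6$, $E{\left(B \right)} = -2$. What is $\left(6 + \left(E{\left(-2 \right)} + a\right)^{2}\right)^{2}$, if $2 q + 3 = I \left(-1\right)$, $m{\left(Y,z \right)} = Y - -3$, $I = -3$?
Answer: $49$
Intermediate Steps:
$m{\left(Y,z \right)} = 3 + Y$ ($m{\left(Y,z \right)} = Y + 3 = 3 + Y$)
$q = 0$ ($q = - \frac{3}{2} + \frac{\left(-3\right) \left(-1\right)}{2} = - \frac{3}{2} + \frac{1}{2} \cdot 3 = - \frac{3}{2} + \frac{3}{2} = 0$)
$a = 3$ ($a = \left(3 + \left(-2 + 2\right)\right) + 0 = \left(3 + 0\right) + 0 = 3 + 0 = 3$)
$\left(6 + \left(E{\left(-2 \right)} + a\right)^{2}\right)^{2} = \left(6 + \left(-2 + 3\right)^{2}\right)^{2} = \left(6 + 1^{2}\right)^{2} = \left(6 + 1\right)^{2} = 7^{2} = 49$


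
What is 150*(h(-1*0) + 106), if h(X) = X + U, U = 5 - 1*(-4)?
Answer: 17250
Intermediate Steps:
U = 9 (U = 5 + 4 = 9)
h(X) = 9 + X (h(X) = X + 9 = 9 + X)
150*(h(-1*0) + 106) = 150*((9 - 1*0) + 106) = 150*((9 + 0) + 106) = 150*(9 + 106) = 150*115 = 17250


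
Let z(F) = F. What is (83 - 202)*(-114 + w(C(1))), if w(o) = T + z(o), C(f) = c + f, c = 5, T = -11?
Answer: 14161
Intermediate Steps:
C(f) = 5 + f
w(o) = -11 + o
(83 - 202)*(-114 + w(C(1))) = (83 - 202)*(-114 + (-11 + (5 + 1))) = -119*(-114 + (-11 + 6)) = -119*(-114 - 5) = -119*(-119) = 14161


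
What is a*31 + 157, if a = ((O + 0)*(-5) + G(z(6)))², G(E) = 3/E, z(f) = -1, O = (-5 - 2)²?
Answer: 1906781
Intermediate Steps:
O = 49 (O = (-7)² = 49)
a = 61504 (a = ((49 + 0)*(-5) + 3/(-1))² = (49*(-5) + 3*(-1))² = (-245 - 3)² = (-248)² = 61504)
a*31 + 157 = 61504*31 + 157 = 1906624 + 157 = 1906781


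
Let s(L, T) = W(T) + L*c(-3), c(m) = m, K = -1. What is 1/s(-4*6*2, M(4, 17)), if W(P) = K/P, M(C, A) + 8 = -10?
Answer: 18/2593 ≈ 0.0069418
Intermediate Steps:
M(C, A) = -18 (M(C, A) = -8 - 10 = -18)
W(P) = -1/P
s(L, T) = -1/T - 3*L (s(L, T) = -1/T + L*(-3) = -1/T - 3*L)
1/s(-4*6*2, M(4, 17)) = 1/(-1/(-18) - 3*(-4*6)*2) = 1/(-1*(-1/18) - (-72)*2) = 1/(1/18 - 3*(-48)) = 1/(1/18 + 144) = 1/(2593/18) = 18/2593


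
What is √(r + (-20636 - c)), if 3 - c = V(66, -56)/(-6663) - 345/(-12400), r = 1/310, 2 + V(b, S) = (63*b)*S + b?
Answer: I*√351621339561219585/4131060 ≈ 143.54*I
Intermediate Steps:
V(b, S) = -2 + b + 63*S*b (V(b, S) = -2 + ((63*b)*S + b) = -2 + (63*S*b + b) = -2 + (b + 63*S*b) = -2 + b + 63*S*b)
r = 1/310 ≈ 0.0032258
c = -528191347/16524240 (c = 3 - ((-2 + 66 + 63*(-56)*66)/(-6663) - 345/(-12400)) = 3 - ((-2 + 66 - 232848)*(-1/6663) - 345*(-1/12400)) = 3 - (-232784*(-1/6663) + 69/2480) = 3 - (232784/6663 + 69/2480) = 3 - 1*577764067/16524240 = 3 - 577764067/16524240 = -528191347/16524240 ≈ -31.965)
√(r + (-20636 - c)) = √(1/310 + (-20636 - 1*(-528191347/16524240))) = √(1/310 + (-20636 + 528191347/16524240)) = √(1/310 - 340466025293/16524240) = √(-340465971989/16524240) = I*√351621339561219585/4131060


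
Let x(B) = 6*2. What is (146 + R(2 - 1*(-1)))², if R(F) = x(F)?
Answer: 24964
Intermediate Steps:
x(B) = 12
R(F) = 12
(146 + R(2 - 1*(-1)))² = (146 + 12)² = 158² = 24964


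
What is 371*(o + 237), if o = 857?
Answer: 405874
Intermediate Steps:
371*(o + 237) = 371*(857 + 237) = 371*1094 = 405874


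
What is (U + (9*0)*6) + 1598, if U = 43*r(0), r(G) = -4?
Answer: 1426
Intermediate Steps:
U = -172 (U = 43*(-4) = -172)
(U + (9*0)*6) + 1598 = (-172 + (9*0)*6) + 1598 = (-172 + 0*6) + 1598 = (-172 + 0) + 1598 = -172 + 1598 = 1426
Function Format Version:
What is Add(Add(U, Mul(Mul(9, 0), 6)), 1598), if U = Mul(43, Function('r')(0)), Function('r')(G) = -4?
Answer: 1426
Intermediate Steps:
U = -172 (U = Mul(43, -4) = -172)
Add(Add(U, Mul(Mul(9, 0), 6)), 1598) = Add(Add(-172, Mul(Mul(9, 0), 6)), 1598) = Add(Add(-172, Mul(0, 6)), 1598) = Add(Add(-172, 0), 1598) = Add(-172, 1598) = 1426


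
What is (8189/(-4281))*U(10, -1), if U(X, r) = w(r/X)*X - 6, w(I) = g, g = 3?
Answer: -65512/1427 ≈ -45.909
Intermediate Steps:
w(I) = 3
U(X, r) = -6 + 3*X (U(X, r) = 3*X - 6 = -6 + 3*X)
(8189/(-4281))*U(10, -1) = (8189/(-4281))*(-6 + 3*10) = (8189*(-1/4281))*(-6 + 30) = -8189/4281*24 = -65512/1427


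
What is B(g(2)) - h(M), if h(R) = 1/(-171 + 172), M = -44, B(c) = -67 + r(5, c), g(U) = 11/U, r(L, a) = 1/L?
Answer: -339/5 ≈ -67.800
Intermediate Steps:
B(c) = -334/5 (B(c) = -67 + 1/5 = -67 + ⅕ = -334/5)
h(R) = 1 (h(R) = 1/1 = 1)
B(g(2)) - h(M) = -334/5 - 1*1 = -334/5 - 1 = -339/5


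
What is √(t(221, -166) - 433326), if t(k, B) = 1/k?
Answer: I*√21164074945/221 ≈ 658.28*I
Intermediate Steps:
√(t(221, -166) - 433326) = √(1/221 - 433326) = √(-95765045/221) = I*√21164074945/221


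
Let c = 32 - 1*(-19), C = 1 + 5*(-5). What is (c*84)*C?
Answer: -102816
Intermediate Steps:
C = -24 (C = 1 - 25 = -24)
c = 51 (c = 32 + 19 = 51)
(c*84)*C = (51*84)*(-24) = 4284*(-24) = -102816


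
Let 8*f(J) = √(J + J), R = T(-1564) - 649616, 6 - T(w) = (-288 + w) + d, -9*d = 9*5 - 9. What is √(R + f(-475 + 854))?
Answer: √(-10364064 + 2*√758)/4 ≈ 804.83*I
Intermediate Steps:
d = -4 (d = -(9*5 - 9)/9 = -(45 - 9)/9 = -⅑*36 = -4)
T(w) = 298 - w (T(w) = 6 - ((-288 + w) - 4) = 6 - (-292 + w) = 6 + (292 - w) = 298 - w)
R = -647754 (R = (298 - 1*(-1564)) - 649616 = (298 + 1564) - 649616 = 1862 - 649616 = -647754)
f(J) = √2*√J/8 (f(J) = √(J + J)/8 = √(2*J)/8 = (√2*√J)/8 = √2*√J/8)
√(R + f(-475 + 854)) = √(-647754 + √2*√(-475 + 854)/8) = √(-647754 + √2*√379/8) = √(-647754 + √758/8)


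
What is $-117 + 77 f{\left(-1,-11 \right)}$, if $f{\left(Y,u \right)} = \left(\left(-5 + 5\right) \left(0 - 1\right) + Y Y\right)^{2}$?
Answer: $-40$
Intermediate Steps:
$f{\left(Y,u \right)} = Y^{4}$ ($f{\left(Y,u \right)} = \left(0 \left(-1\right) + Y^{2}\right)^{2} = \left(0 + Y^{2}\right)^{2} = \left(Y^{2}\right)^{2} = Y^{4}$)
$-117 + 77 f{\left(-1,-11 \right)} = -117 + 77 \left(-1\right)^{4} = -117 + 77 \cdot 1 = -117 + 77 = -40$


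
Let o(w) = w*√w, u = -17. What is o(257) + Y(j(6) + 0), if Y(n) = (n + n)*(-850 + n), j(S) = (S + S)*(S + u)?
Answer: 259248 + 257*√257 ≈ 2.6337e+5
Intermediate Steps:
j(S) = 2*S*(-17 + S) (j(S) = (S + S)*(S - 17) = (2*S)*(-17 + S) = 2*S*(-17 + S))
Y(n) = 2*n*(-850 + n) (Y(n) = (2*n)*(-850 + n) = 2*n*(-850 + n))
o(w) = w^(3/2)
o(257) + Y(j(6) + 0) = 257^(3/2) + 2*(2*6*(-17 + 6) + 0)*(-850 + (2*6*(-17 + 6) + 0)) = 257*√257 + 2*(2*6*(-11) + 0)*(-850 + (2*6*(-11) + 0)) = 257*√257 + 2*(-132 + 0)*(-850 + (-132 + 0)) = 257*√257 + 2*(-132)*(-850 - 132) = 257*√257 + 2*(-132)*(-982) = 257*√257 + 259248 = 259248 + 257*√257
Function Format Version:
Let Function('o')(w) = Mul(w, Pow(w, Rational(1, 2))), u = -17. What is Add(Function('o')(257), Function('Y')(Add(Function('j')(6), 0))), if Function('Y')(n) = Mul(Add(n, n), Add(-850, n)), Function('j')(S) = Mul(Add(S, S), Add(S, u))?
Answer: Add(259248, Mul(257, Pow(257, Rational(1, 2)))) ≈ 2.6337e+5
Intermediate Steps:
Function('j')(S) = Mul(2, S, Add(-17, S)) (Function('j')(S) = Mul(Add(S, S), Add(S, -17)) = Mul(Mul(2, S), Add(-17, S)) = Mul(2, S, Add(-17, S)))
Function('Y')(n) = Mul(2, n, Add(-850, n)) (Function('Y')(n) = Mul(Mul(2, n), Add(-850, n)) = Mul(2, n, Add(-850, n)))
Function('o')(w) = Pow(w, Rational(3, 2))
Add(Function('o')(257), Function('Y')(Add(Function('j')(6), 0))) = Add(Pow(257, Rational(3, 2)), Mul(2, Add(Mul(2, 6, Add(-17, 6)), 0), Add(-850, Add(Mul(2, 6, Add(-17, 6)), 0)))) = Add(Mul(257, Pow(257, Rational(1, 2))), Mul(2, Add(Mul(2, 6, -11), 0), Add(-850, Add(Mul(2, 6, -11), 0)))) = Add(Mul(257, Pow(257, Rational(1, 2))), Mul(2, Add(-132, 0), Add(-850, Add(-132, 0)))) = Add(Mul(257, Pow(257, Rational(1, 2))), Mul(2, -132, Add(-850, -132))) = Add(Mul(257, Pow(257, Rational(1, 2))), Mul(2, -132, -982)) = Add(Mul(257, Pow(257, Rational(1, 2))), 259248) = Add(259248, Mul(257, Pow(257, Rational(1, 2))))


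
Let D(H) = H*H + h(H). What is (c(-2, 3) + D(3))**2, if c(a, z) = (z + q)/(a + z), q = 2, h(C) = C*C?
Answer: 529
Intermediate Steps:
h(C) = C**2
D(H) = 2*H**2 (D(H) = H*H + H**2 = H**2 + H**2 = 2*H**2)
c(a, z) = (2 + z)/(a + z) (c(a, z) = (z + 2)/(a + z) = (2 + z)/(a + z))
(c(-2, 3) + D(3))**2 = ((2 + 3)/(-2 + 3) + 2*3**2)**2 = (5/1 + 2*9)**2 = (1*5 + 18)**2 = (5 + 18)**2 = 23**2 = 529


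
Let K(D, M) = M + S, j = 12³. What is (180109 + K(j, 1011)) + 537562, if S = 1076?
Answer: 719758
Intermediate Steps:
j = 1728
K(D, M) = 1076 + M (K(D, M) = M + 1076 = 1076 + M)
(180109 + K(j, 1011)) + 537562 = (180109 + (1076 + 1011)) + 537562 = (180109 + 2087) + 537562 = 182196 + 537562 = 719758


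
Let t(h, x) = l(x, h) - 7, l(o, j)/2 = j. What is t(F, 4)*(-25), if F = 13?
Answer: -475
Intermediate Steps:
l(o, j) = 2*j
t(h, x) = -7 + 2*h (t(h, x) = 2*h - 7 = -7 + 2*h)
t(F, 4)*(-25) = (-7 + 2*13)*(-25) = (-7 + 26)*(-25) = 19*(-25) = -475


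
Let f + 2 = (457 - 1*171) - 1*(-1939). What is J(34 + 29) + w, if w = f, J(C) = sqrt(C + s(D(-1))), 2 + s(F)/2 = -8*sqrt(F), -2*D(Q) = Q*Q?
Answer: 2223 + sqrt(59 - 8*I*sqrt(2)) ≈ 2230.7 - 0.73313*I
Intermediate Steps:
D(Q) = -Q**2/2 (D(Q) = -Q*Q/2 = -Q**2/2)
s(F) = -4 - 16*sqrt(F) (s(F) = -4 + 2*(-8*sqrt(F)) = -4 - 16*sqrt(F))
J(C) = sqrt(-4 + C - 8*I*sqrt(2)) (J(C) = sqrt(C + (-4 - 16*sqrt(-1/2))) = sqrt(C + (-4 - 16*I*sqrt(2)/2)) = sqrt(C + (-4 - 8*I*sqrt(2))) = sqrt(-4 + C - 8*I*sqrt(2)))
f = 2223 (f = -2 + ((457 - 1*171) - 1*(-1939)) = -2 + ((457 - 171) + 1939) = -2 + (286 + 1939) = -2 + 2225 = 2223)
w = 2223
J(34 + 29) + w = sqrt(-4 + (34 + 29) - 8*I*sqrt(2)) + 2223 = sqrt(-4 + 63 - 8*I*sqrt(2)) + 2223 = sqrt(59 - 8*I*sqrt(2)) + 2223 = 2223 + sqrt(59 - 8*I*sqrt(2))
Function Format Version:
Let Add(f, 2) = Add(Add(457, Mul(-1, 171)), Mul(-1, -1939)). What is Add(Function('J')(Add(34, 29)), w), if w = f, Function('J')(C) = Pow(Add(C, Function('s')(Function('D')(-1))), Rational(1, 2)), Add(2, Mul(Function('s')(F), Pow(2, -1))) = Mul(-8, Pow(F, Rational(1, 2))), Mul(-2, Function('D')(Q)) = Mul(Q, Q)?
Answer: Add(2223, Pow(Add(59, Mul(-8, I, Pow(2, Rational(1, 2)))), Rational(1, 2))) ≈ Add(2230.7, Mul(-0.73313, I))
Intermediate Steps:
Function('D')(Q) = Mul(Rational(-1, 2), Pow(Q, 2)) (Function('D')(Q) = Mul(Rational(-1, 2), Mul(Q, Q)) = Mul(Rational(-1, 2), Pow(Q, 2)))
Function('s')(F) = Add(-4, Mul(-16, Pow(F, Rational(1, 2)))) (Function('s')(F) = Add(-4, Mul(2, Mul(-8, Pow(F, Rational(1, 2))))) = Add(-4, Mul(-16, Pow(F, Rational(1, 2)))))
Function('J')(C) = Pow(Add(-4, C, Mul(-8, I, Pow(2, Rational(1, 2)))), Rational(1, 2)) (Function('J')(C) = Pow(Add(C, Add(-4, Mul(-16, Pow(Mul(Rational(-1, 2), Pow(-1, 2)), Rational(1, 2))))), Rational(1, 2)) = Pow(Add(C, Add(-4, Mul(-16, Pow(Mul(Rational(-1, 2), 1), Rational(1, 2))))), Rational(1, 2)) = Pow(Add(C, Add(-4, Mul(-16, Pow(Rational(-1, 2), Rational(1, 2))))), Rational(1, 2)) = Pow(Add(C, Add(-4, Mul(-16, Mul(Rational(1, 2), I, Pow(2, Rational(1, 2)))))), Rational(1, 2)) = Pow(Add(C, Add(-4, Mul(-8, I, Pow(2, Rational(1, 2))))), Rational(1, 2)) = Pow(Add(-4, C, Mul(-8, I, Pow(2, Rational(1, 2)))), Rational(1, 2)))
f = 2223 (f = Add(-2, Add(Add(457, Mul(-1, 171)), Mul(-1, -1939))) = Add(-2, Add(Add(457, -171), 1939)) = Add(-2, Add(286, 1939)) = Add(-2, 2225) = 2223)
w = 2223
Add(Function('J')(Add(34, 29)), w) = Add(Pow(Add(-4, Add(34, 29), Mul(-8, I, Pow(2, Rational(1, 2)))), Rational(1, 2)), 2223) = Add(Pow(Add(-4, 63, Mul(-8, I, Pow(2, Rational(1, 2)))), Rational(1, 2)), 2223) = Add(Pow(Add(59, Mul(-8, I, Pow(2, Rational(1, 2)))), Rational(1, 2)), 2223) = Add(2223, Pow(Add(59, Mul(-8, I, Pow(2, Rational(1, 2)))), Rational(1, 2)))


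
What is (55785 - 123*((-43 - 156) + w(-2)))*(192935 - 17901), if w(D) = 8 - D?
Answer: 13833287088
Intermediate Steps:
(55785 - 123*((-43 - 156) + w(-2)))*(192935 - 17901) = (55785 - 123*((-43 - 156) + (8 - 1*(-2))))*(192935 - 17901) = (55785 - 123*(-199 + (8 + 2)))*175034 = (55785 - 123*(-199 + 10))*175034 = (55785 - 123*(-189))*175034 = (55785 + 23247)*175034 = 79032*175034 = 13833287088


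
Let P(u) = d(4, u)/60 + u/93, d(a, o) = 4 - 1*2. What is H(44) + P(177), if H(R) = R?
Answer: 42721/930 ≈ 45.937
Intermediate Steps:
d(a, o) = 2 (d(a, o) = 4 - 2 = 2)
P(u) = 1/30 + u/93 (P(u) = 2/60 + u/93 = 2*(1/60) + u*(1/93) = 1/30 + u/93)
H(44) + P(177) = 44 + (1/30 + (1/93)*177) = 44 + (1/30 + 59/31) = 44 + 1801/930 = 42721/930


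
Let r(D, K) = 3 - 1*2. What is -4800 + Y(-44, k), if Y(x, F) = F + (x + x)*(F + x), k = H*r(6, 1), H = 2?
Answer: -1102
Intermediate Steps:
r(D, K) = 1 (r(D, K) = 3 - 2 = 1)
k = 2 (k = 2*1 = 2)
Y(x, F) = F + 2*x*(F + x) (Y(x, F) = F + (2*x)*(F + x) = F + 2*x*(F + x))
-4800 + Y(-44, k) = -4800 + (2 + 2*(-44)² + 2*2*(-44)) = -4800 + (2 + 2*1936 - 176) = -4800 + (2 + 3872 - 176) = -4800 + 3698 = -1102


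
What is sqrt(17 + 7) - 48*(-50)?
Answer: 2400 + 2*sqrt(6) ≈ 2404.9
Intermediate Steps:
sqrt(17 + 7) - 48*(-50) = sqrt(24) + 2400 = 2*sqrt(6) + 2400 = 2400 + 2*sqrt(6)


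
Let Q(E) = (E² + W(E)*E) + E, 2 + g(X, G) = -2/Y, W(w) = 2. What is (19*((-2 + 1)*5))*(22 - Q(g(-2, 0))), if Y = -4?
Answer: -9215/4 ≈ -2303.8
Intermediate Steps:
g(X, G) = -3/2 (g(X, G) = -2 - 2/(-4) = -2 - 2*(-¼) = -2 + ½ = -3/2)
Q(E) = E² + 3*E (Q(E) = (E² + 2*E) + E = E² + 3*E)
(19*((-2 + 1)*5))*(22 - Q(g(-2, 0))) = (19*((-2 + 1)*5))*(22 - (-3)*(3 - 3/2)/2) = (19*(-1*5))*(22 - (-3)*3/(2*2)) = (19*(-5))*(22 - 1*(-9/4)) = -95*(22 + 9/4) = -95*97/4 = -9215/4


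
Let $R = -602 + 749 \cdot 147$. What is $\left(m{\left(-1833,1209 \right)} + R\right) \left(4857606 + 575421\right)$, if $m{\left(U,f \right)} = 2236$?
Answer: $607070137899$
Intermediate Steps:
$R = 109501$ ($R = -602 + 110103 = 109501$)
$\left(m{\left(-1833,1209 \right)} + R\right) \left(4857606 + 575421\right) = \left(2236 + 109501\right) \left(4857606 + 575421\right) = 111737 \cdot 5433027 = 607070137899$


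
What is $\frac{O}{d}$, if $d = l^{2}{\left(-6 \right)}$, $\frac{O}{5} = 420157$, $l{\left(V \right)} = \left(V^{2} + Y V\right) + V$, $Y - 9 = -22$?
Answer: $\frac{2100785}{11664} \approx 180.11$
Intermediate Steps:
$Y = -13$ ($Y = 9 - 22 = -13$)
$l{\left(V \right)} = V^{2} - 12 V$ ($l{\left(V \right)} = \left(V^{2} - 13 V\right) + V = V^{2} - 12 V$)
$O = 2100785$ ($O = 5 \cdot 420157 = 2100785$)
$d = 11664$ ($d = \left(- 6 \left(-12 - 6\right)\right)^{2} = \left(\left(-6\right) \left(-18\right)\right)^{2} = 108^{2} = 11664$)
$\frac{O}{d} = \frac{2100785}{11664}$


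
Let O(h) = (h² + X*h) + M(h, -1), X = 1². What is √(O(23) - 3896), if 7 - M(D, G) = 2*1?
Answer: 3*I*√371 ≈ 57.784*I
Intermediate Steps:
M(D, G) = 5 (M(D, G) = 7 - 2 = 5)
X = 1
O(h) = 5 + h + h² (O(h) = (h² + 1*h) + 5 = (h² + h) + 5 = (h + h²) + 5 = 5 + h + h²)
√(O(23) - 3896) = √((5 + 23 + 23²) - 3896) = √((5 + 23 + 529) - 3896) = √(557 - 3896) = √(-3339) = 3*I*√371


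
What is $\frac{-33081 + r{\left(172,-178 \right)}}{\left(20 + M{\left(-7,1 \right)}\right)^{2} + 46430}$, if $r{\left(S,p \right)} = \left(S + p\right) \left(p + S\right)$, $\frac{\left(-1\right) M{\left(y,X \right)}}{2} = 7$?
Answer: $- \frac{33045}{46466} \approx -0.71117$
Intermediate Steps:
$M{\left(y,X \right)} = -14$ ($M{\left(y,X \right)} = \left(-2\right) 7 = -14$)
$r{\left(S,p \right)} = \left(S + p\right)^{2}$ ($r{\left(S,p \right)} = \left(S + p\right) \left(S + p\right) = \left(S + p\right)^{2}$)
$\frac{-33081 + r{\left(172,-178 \right)}}{\left(20 + M{\left(-7,1 \right)}\right)^{2} + 46430} = \frac{-33081 + \left(172 - 178\right)^{2}}{\left(20 - 14\right)^{2} + 46430} = \frac{-33081 + \left(-6\right)^{2}}{6^{2} + 46430} = \frac{-33081 + 36}{36 + 46430} = - \frac{33045}{46466}$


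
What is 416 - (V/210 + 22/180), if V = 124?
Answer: 261631/630 ≈ 415.29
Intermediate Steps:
416 - (V/210 + 22/180) = 416 - (124/210 + 22/180) = 416 - (124*(1/210) + 22*(1/180)) = 416 - (62/105 + 11/90) = 416 - 1*449/630 = 416 - 449/630 = 261631/630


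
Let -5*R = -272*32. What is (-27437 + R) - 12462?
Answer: -190791/5 ≈ -38158.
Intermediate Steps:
R = 8704/5 (R = -(-272)*32/5 = -⅕*(-8704) = 8704/5 ≈ 1740.8)
(-27437 + R) - 12462 = (-27437 + 8704/5) - 12462 = -128481/5 - 12462 = -190791/5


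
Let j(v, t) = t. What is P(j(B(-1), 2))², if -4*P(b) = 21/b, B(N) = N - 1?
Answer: 441/64 ≈ 6.8906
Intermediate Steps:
B(N) = -1 + N
P(b) = -21/(4*b)
P(j(B(-1), 2))² = (-21/4/2)² = (-21/4*½)² = (-21/8)² = 441/64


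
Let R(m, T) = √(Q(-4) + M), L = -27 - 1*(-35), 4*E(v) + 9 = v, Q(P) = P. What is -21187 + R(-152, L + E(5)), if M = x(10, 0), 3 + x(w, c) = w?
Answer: -21187 + √3 ≈ -21185.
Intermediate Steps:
x(w, c) = -3 + w
E(v) = -9/4 + v/4
M = 7 (M = -3 + 10 = 7)
L = 8 (L = -27 + 35 = 8)
R(m, T) = √3 (R(m, T) = √(-4 + 7) = √3)
-21187 + R(-152, L + E(5)) = -21187 + √3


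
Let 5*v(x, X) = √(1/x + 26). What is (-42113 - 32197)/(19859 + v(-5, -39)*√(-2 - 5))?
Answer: -13176091875/3521249002 + 185775*I*√4515/24648743014 ≈ -3.7419 + 0.00050643*I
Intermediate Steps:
v(x, X) = √(26 + 1/x)/5 (v(x, X) = √(1/x + 26)/5 = √(26 + 1/x)/5)
(-42113 - 32197)/(19859 + v(-5, -39)*√(-2 - 5)) = (-42113 - 32197)/(19859 + (√(26 + 1/(-5))/5)*√(-2 - 5)) = -74310/(19859 + (√(26 - ⅕)/5)*√(-7)) = -74310/(19859 + (√(129/5)/5)*(I*√7)) = -74310/(19859 + ((√645/5)/5)*(I*√7)) = -74310/(19859 + (√645/25)*(I*√7)) = -74310/(19859 + I*√4515/25)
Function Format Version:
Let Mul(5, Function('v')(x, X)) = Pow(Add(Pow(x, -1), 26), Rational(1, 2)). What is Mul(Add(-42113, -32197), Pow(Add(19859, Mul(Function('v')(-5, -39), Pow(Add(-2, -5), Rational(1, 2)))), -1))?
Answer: Add(Rational(-13176091875, 3521249002), Mul(Rational(185775, 24648743014), I, Pow(4515, Rational(1, 2)))) ≈ Add(-3.7419, Mul(0.00050643, I))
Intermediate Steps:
Function('v')(x, X) = Mul(Rational(1, 5), Pow(Add(26, Pow(x, -1)), Rational(1, 2))) (Function('v')(x, X) = Mul(Rational(1, 5), Pow(Add(Pow(x, -1), 26), Rational(1, 2))) = Mul(Rational(1, 5), Pow(Add(26, Pow(x, -1)), Rational(1, 2))))
Mul(Add(-42113, -32197), Pow(Add(19859, Mul(Function('v')(-5, -39), Pow(Add(-2, -5), Rational(1, 2)))), -1)) = Mul(Add(-42113, -32197), Pow(Add(19859, Mul(Mul(Rational(1, 5), Pow(Add(26, Pow(-5, -1)), Rational(1, 2))), Pow(Add(-2, -5), Rational(1, 2)))), -1)) = Mul(-74310, Pow(Add(19859, Mul(Mul(Rational(1, 5), Pow(Add(26, Rational(-1, 5)), Rational(1, 2))), Pow(-7, Rational(1, 2)))), -1)) = Mul(-74310, Pow(Add(19859, Mul(Mul(Rational(1, 5), Pow(Rational(129, 5), Rational(1, 2))), Mul(I, Pow(7, Rational(1, 2))))), -1)) = Mul(-74310, Pow(Add(19859, Mul(Mul(Rational(1, 5), Mul(Rational(1, 5), Pow(645, Rational(1, 2)))), Mul(I, Pow(7, Rational(1, 2))))), -1)) = Mul(-74310, Pow(Add(19859, Mul(Mul(Rational(1, 25), Pow(645, Rational(1, 2))), Mul(I, Pow(7, Rational(1, 2))))), -1)) = Mul(-74310, Pow(Add(19859, Mul(Rational(1, 25), I, Pow(4515, Rational(1, 2)))), -1))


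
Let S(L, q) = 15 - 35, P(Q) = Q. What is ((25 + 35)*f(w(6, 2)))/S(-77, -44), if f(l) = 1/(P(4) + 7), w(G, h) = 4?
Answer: -3/11 ≈ -0.27273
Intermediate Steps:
S(L, q) = -20
f(l) = 1/11 (f(l) = 1/(4 + 7) = 1/11)
((25 + 35)*f(w(6, 2)))/S(-77, -44) = ((25 + 35)*(1/11))/(-20) = (60*(1/11))*(-1/20) = (60/11)*(-1/20) = -3/11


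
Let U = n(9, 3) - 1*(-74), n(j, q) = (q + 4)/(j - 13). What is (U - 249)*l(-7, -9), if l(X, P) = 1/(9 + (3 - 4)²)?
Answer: -707/40 ≈ -17.675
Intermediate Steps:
n(j, q) = (4 + q)/(-13 + j)
l(X, P) = ⅒ (l(X, P) = 1/(9 + (-1)²) = 1/(9 + 1) = 1/10 = ⅒)
U = 289/4 (U = (4 + 3)/(-13 + 9) - 1*(-74) = 7/(-4) + 74 = -¼*7 + 74 = -7/4 + 74 = 289/4 ≈ 72.250)
(U - 249)*l(-7, -9) = (289/4 - 249)*(⅒) = -707/4*⅒ = -707/40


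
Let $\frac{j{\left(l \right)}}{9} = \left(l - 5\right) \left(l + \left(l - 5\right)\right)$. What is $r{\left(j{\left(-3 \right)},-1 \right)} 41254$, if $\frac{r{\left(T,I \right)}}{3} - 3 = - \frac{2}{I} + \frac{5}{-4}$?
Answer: $\frac{928215}{2} \approx 4.6411 \cdot 10^{5}$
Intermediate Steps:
$j{\left(l \right)} = 9 \left(-5 + l\right) \left(-5 + 2 l\right)$ ($j{\left(l \right)} = 9 \left(l - 5\right) \left(l + \left(l - 5\right)\right) = 9 \left(-5 + l\right) \left(l + \left(-5 + l\right)\right) = 9 \left(-5 + l\right) \left(-5 + 2 l\right)$)
$r{\left(T,I \right)} = \frac{21}{4} - \frac{6}{I}$ ($r{\left(T,I \right)} = 9 + 3 \left(- \frac{2}{I} + \frac{5}{-4}\right) = 9 + 3 \left(- \frac{2}{I} + 5 \left(- \frac{1}{4}\right)\right) = 9 + 3 \left(- \frac{2}{I} - \frac{5}{4}\right) = 9 + 3 \left(- \frac{5}{4} - \frac{2}{I}\right) = 9 - \left(\frac{15}{4} + \frac{6}{I}\right) = \frac{21}{4} - \frac{6}{I}$)
$r{\left(j{\left(-3 \right)},-1 \right)} 41254 = \left(\frac{21}{4} - \frac{6}{-1}\right) 41254 = \left(\frac{21}{4} - -6\right) 41254 = \left(\frac{21}{4} + 6\right) 41254 = \frac{45}{4} \cdot 41254 = \frac{928215}{2}$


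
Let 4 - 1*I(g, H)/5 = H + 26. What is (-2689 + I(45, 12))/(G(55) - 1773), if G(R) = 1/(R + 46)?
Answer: 288759/179072 ≈ 1.6125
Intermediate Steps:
I(g, H) = -110 - 5*H (I(g, H) = 20 - 5*(H + 26) = 20 - 5*(26 + H) = 20 + (-130 - 5*H) = -110 - 5*H)
G(R) = 1/(46 + R)
(-2689 + I(45, 12))/(G(55) - 1773) = (-2689 + (-110 - 5*12))/(1/(46 + 55) - 1773) = (-2689 + (-110 - 60))/(1/101 - 1773) = (-2689 - 170)/(1/101 - 1773) = -2859/(-179072/101) = -2859*(-101/179072) = 288759/179072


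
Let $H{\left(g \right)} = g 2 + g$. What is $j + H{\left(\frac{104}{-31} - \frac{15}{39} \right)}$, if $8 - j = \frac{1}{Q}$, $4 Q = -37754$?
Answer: $- \frac{24482663}{7607431} \approx -3.2183$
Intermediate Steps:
$Q = - \frac{18877}{2}$ ($Q = \frac{1}{4} \left(-37754\right) = - \frac{18877}{2} \approx -9438.5$)
$j = \frac{151018}{18877}$ ($j = 8 - \frac{1}{- \frac{18877}{2}} = 8 - - \frac{2}{18877} = 8 + \frac{2}{18877} = \frac{151018}{18877} \approx 8.0001$)
$H{\left(g \right)} = 3 g$ ($H{\left(g \right)} = 2 g + g = 3 g$)
$j + H{\left(\frac{104}{-31} - \frac{15}{39} \right)} = \frac{151018}{18877} + 3 \left(\frac{104}{-31} - \frac{15}{39}\right) = \frac{151018}{18877} + 3 \left(104 \left(- \frac{1}{31}\right) - \frac{5}{13}\right) = \frac{151018}{18877} + 3 \left(- \frac{104}{31} - \frac{5}{13}\right) = \frac{151018}{18877} + 3 \left(- \frac{1507}{403}\right) = \frac{151018}{18877} - \frac{4521}{403} = - \frac{24482663}{7607431}$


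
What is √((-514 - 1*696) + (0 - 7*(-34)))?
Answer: 18*I*√3 ≈ 31.177*I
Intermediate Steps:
√((-514 - 1*696) + (0 - 7*(-34))) = √((-514 - 696) + (0 + 238)) = √(-1210 + 238) = √(-972) = 18*I*√3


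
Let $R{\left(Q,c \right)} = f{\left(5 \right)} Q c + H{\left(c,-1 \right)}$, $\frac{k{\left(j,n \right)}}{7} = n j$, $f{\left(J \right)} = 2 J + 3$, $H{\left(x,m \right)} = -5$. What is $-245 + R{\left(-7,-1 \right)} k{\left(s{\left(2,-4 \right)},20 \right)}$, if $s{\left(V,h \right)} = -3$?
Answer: $-36365$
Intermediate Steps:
$f{\left(J \right)} = 3 + 2 J$
$k{\left(j,n \right)} = 7 j n$ ($k{\left(j,n \right)} = 7 n j = 7 j n$)
$R{\left(Q,c \right)} = -5 + 13 Q c$ ($R{\left(Q,c \right)} = \left(3 + 2 \cdot 5\right) Q c - 5 = \left(3 + 10\right) Q c - 5 = 13 Q c - 5 = -5 + 13 Q c$)
$-245 + R{\left(-7,-1 \right)} k{\left(s{\left(2,-4 \right)},20 \right)} = -245 + \left(-5 + 13 \left(-7\right) \left(-1\right)\right) 7 \left(-3\right) 20 = -245 + \left(-5 + 91\right) \left(-420\right) = -245 + 86 \left(-420\right) = -245 - 36120 = -36365$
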